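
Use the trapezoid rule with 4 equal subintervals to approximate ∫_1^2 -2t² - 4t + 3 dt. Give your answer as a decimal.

Δt = (2 − 1)/4 = 0.25.
f(1) = -3, f(1.25) = -5.125, f(1.5) = -7.5, f(1.75) = -10.125, f(2) = -13.
T_4 = (Δt/2)·[f(t_0) + 2f(t_1) + 2f(t_2) + 2f(t_3) + f(t_4)].
Sum = -7.6875.

-7.6875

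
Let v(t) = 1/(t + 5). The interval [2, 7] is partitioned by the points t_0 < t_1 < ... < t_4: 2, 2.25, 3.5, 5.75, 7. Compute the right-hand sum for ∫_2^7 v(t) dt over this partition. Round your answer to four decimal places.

0.4950

Subinterval widths: 0.25, 1.25, 2.25, 1.25.
Right endpoints: 2.25, 3.5, 5.75, 7.
v(2.25) = 4/29, v(3.5) = 2/17, v(5.75) = 4/43, v(7) = 1/12.
Sum = Σ Δt_i · v(t_i).
Sum ≈ 0.4950.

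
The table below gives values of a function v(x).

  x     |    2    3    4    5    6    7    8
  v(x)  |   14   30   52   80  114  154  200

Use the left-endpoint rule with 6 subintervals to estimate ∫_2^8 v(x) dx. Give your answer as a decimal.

Δx = 1.
Sum = 1·[14 + 30 + 52 + 80 + 114 + 154] = 444.

444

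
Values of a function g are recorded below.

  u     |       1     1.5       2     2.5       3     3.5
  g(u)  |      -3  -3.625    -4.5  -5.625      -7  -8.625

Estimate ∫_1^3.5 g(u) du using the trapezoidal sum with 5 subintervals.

Δu = 0.5.
T_5 = (0.5/2)·[(-3) + 2·(-3.625) + 2·(-4.5) + 2·(-5.625) + 2·(-7) + (-8.625)] = -13.28125.

-13.28125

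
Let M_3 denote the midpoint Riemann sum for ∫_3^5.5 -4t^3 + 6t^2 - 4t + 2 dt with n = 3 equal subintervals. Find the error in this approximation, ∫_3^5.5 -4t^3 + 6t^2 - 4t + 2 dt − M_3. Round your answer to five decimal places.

Exact integral: ∫_3^5.5 f(t) dt = -592.8125.
M_3 ≈ -586.3020833.
Error ≈ -592.8125 − (-586.3020833) ≈ -6.51042.

-6.51042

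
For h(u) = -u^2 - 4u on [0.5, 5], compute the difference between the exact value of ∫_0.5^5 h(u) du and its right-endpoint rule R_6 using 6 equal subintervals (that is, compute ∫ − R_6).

16.453125

Exact integral: ∫_0.5^5 h(u) du = -91.125.
R_6 = -107.578125.
Error = -91.125 − (-107.578125) = 16.453125.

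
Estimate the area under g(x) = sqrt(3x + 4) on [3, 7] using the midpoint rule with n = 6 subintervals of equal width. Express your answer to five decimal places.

17.36389

Δx = (7 − 3)/6 = 2/3.
Midpoints: 10/3, 4, 14/3, 16/3, 6, 20/3.
g(10/3) ≈ 3.74166, g(4) ≈ 4.00000, g(14/3) ≈ 4.24264, g(16/3) ≈ 4.47214, g(6) ≈ 4.69042, g(20/3) ≈ 4.89898.
Sum = Δx · [g(10/3) + g(4) + g(14/3) + ...].
Sum ≈ 17.36389.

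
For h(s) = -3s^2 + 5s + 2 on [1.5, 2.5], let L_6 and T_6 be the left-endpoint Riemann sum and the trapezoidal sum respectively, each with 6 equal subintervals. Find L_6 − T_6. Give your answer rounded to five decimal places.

0.58333

L_6 ≈ 0.3194444.
T_6 ≈ -0.2638889.
L_6 − T_6 ≈ 0.58333.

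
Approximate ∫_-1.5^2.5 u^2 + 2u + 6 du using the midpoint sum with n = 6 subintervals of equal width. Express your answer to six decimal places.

Δu = (2.5 − (-1.5))/6 = 2/3.
Midpoints: -7/6, -0.5, 1/6, 5/6, 1.5, 13/6.
f(-7/6) = 181/36, f(-0.5) = 5.25, f(1/6) = 229/36, f(5/6) = 301/36, f(1.5) = 11.25, f(13/6) = 541/36.
Sum = Δu · [f(-7/6) + f(-0.5) + f(1/6) + ...].
Sum ≈ 34.185185.

34.185185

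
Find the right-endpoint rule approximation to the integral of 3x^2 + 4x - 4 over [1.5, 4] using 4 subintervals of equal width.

Δx = (4 − 1.5)/4 = 0.625.
Right endpoints: 2.125, 2.75, 3.375, 4.
f(2.125) = 18.046875, f(2.75) = 29.6875, f(3.375) = 43.671875, f(4) = 60.
Sum = Δx · [f(2.125) + f(2.75) + f(3.375) + f(4)].
Sum = 94.62890625.

94.62890625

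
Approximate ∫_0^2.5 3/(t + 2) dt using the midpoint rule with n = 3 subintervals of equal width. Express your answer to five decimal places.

2.41596

Δt = (2.5 − 0)/3 = 5/6.
Midpoints: 5/12, 1.25, 25/12.
f(5/12) = 36/29, f(1.25) = 12/13, f(25/12) = 36/49.
Sum = Δt · [f(5/12) + f(1.25) + f(25/12)].
Sum ≈ 2.41596.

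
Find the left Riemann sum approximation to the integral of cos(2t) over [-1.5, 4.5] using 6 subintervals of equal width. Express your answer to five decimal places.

0.13818

Δt = (4.5 − (-1.5))/6 = 1.
Left endpoints: -1.5, -0.5, 0.5, 1.5, 2.5, 3.5.
f(-1.5) ≈ -0.98999, f(-0.5) ≈ 0.54030, f(0.5) ≈ 0.54030, f(1.5) ≈ -0.98999, f(2.5) ≈ 0.28366, f(3.5) ≈ 0.75390.
Sum = Δt · [f(-1.5) + f(-0.5) + f(0.5) + ...].
Sum ≈ 0.13818.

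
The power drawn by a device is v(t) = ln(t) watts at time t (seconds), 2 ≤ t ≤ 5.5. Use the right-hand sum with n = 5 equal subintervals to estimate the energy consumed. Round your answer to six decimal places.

4.830965

Δt = (5.5 − 2)/5 = 0.7.
Right endpoints: 2.7, 3.4, 4.1, 4.8, 5.5.
v(2.7) ≈ 0.993252, v(3.4) ≈ 1.223775, v(4.1) ≈ 1.410987, v(4.8) ≈ 1.568616, v(5.5) ≈ 1.704748.
Sum = Δt · [v(2.7) + v(3.4) + v(4.1) + v(4.8) + v(5.5)].
Sum ≈ 4.830965.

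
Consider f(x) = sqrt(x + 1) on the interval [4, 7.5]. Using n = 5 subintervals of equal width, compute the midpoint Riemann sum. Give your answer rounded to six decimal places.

9.068533

Δx = (7.5 − 4)/5 = 0.7.
Midpoints: 4.35, 5.05, 5.75, 6.45, 7.15.
f(4.35) ≈ 2.313007, f(5.05) ≈ 2.459675, f(5.75) ≈ 2.598076, f(6.45) ≈ 2.729469, f(7.15) ≈ 2.854820.
Sum = Δx · [f(4.35) + f(5.05) + f(5.75) + f(6.45) + f(7.15)].
Sum ≈ 9.068533.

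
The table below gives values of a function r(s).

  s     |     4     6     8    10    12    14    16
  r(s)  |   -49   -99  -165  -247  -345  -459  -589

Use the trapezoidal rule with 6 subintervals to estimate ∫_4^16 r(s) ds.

Δs = 2.
T_6 = (2/2)·[(-49) + 2·(-99) + 2·(-165) + 2·(-247) + 2·(-345) + 2·(-459) + (-589)] = -3268.

-3268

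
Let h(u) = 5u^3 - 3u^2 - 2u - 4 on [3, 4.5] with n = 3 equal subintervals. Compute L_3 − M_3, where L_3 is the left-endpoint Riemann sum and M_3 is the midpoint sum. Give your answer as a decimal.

L_3 = 262.3125.
M_3 = 328.2890625.
L_3 − M_3 = -65.9765625.

-65.9765625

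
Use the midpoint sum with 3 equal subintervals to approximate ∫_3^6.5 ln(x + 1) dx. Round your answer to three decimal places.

6.073

Δx = (6.5 − 3)/3 = 7/6.
Midpoints: 43/12, 4.75, 71/12.
f(43/12) ≈ 1.522, f(4.75) ≈ 1.749, f(71/12) ≈ 1.934.
Sum = Δx · [f(43/12) + f(4.75) + f(71/12)].
Sum ≈ 6.073.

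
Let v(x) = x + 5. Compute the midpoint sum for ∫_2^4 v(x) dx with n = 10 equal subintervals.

16

Δx = (4 − 2)/10 = 0.2.
Midpoints: 2.1, 2.3, 2.5, 2.7, 2.9, 3.1, 3.3, 3.5, 3.7, 3.9.
v(2.1) = 7.1, v(2.3) = 7.3, v(2.5) = 7.5, v(2.7) = 7.7, v(2.9) = 7.9, v(3.1) = 8.1, v(3.3) = 8.3, v(3.5) = 8.5, v(3.7) = 8.7, v(3.9) = 8.9.
Sum = Δx · [v(2.1) + v(2.3) + v(2.5) + ...].
Sum = 16.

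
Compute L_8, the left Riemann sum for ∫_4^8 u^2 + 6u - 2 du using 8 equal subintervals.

267.5

Δu = (8 − 4)/8 = 0.5.
Left endpoints: 4, 4.5, 5, 5.5, 6, 6.5, 7, 7.5.
f(4) = 38, f(4.5) = 45.25, f(5) = 53, f(5.5) = 61.25, f(6) = 70, f(6.5) = 79.25, f(7) = 89, f(7.5) = 99.25.
Sum = Δu · [f(4) + f(4.5) + f(5) + ...].
Sum = 267.5.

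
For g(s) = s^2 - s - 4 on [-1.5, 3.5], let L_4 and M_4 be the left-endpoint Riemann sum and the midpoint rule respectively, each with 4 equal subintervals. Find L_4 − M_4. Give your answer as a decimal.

-1.171875

L_4 = -11.40625.
M_4 = -10.234375.
L_4 − M_4 = -1.171875.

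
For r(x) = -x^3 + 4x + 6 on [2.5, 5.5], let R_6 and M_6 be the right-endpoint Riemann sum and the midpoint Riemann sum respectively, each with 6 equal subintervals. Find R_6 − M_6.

R_6 = -189.1875.
M_6 = -152.25.
R_6 − M_6 = -36.9375.

-36.9375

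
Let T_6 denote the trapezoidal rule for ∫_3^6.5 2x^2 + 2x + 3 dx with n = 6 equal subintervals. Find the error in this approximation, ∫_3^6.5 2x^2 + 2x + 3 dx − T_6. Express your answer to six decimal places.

Exact integral: ∫_3^6.5 f(x) dx ≈ 208.83333333.
T_6 ≈ 209.23032407.
Error ≈ 208.83333333 − 209.23032407 ≈ -0.396991.

-0.396991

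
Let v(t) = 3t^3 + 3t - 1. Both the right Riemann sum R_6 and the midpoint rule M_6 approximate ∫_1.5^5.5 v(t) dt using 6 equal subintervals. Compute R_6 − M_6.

181

R_6 ≈ 896.833333.
M_6 ≈ 715.833333.
R_6 − M_6 = 181.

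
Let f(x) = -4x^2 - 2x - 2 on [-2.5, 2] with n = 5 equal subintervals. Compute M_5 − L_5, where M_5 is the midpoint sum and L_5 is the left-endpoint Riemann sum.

3.645

M_5 = -37.035.
L_5 = -40.68.
M_5 − L_5 = 3.645.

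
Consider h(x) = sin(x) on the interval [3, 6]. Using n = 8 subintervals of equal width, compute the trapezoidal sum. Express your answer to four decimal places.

Δx = (6 − 3)/8 = 0.375.
h(3) ≈ 0.1411, h(3.375) ≈ -0.2313, h(3.75) ≈ -0.5716, h(4.125) ≈ -0.8324, h(4.5) ≈ -0.9775, h(4.875) ≈ -0.9868, h(5.25) ≈ -0.8589, h(5.625) ≈ -0.6117, h(6) ≈ -0.2794.
T_8 = (Δx/2)·[h(x_0) + 2h(x_1) + ... + 2h(x_{7}) + h(x_8)].
Sum ≈ -1.9273.

-1.9273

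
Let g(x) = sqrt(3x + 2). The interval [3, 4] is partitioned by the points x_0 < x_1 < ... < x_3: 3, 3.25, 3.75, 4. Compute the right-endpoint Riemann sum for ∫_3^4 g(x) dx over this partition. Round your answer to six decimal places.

Subinterval widths: 0.25, 0.5, 0.25.
Right endpoints: 3.25, 3.75, 4.
g(3.25) ≈ 3.427827, g(3.75) ≈ 3.640055, g(4) ≈ 3.741657.
Sum = Σ Δx_i · g(x_i).
Sum ≈ 3.612399.

3.612399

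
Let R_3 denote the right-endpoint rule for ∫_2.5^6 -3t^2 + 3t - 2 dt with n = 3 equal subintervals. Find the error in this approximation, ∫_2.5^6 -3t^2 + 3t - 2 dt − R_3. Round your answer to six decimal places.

48.319444

Exact integral: ∫_2.5^6 f(t) dt = -162.75.
R_3 ≈ -211.06944444.
Error ≈ -162.75 − (-211.06944444) ≈ 48.319444.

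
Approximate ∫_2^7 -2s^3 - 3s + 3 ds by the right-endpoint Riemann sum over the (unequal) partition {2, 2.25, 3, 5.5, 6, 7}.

-1844.7578125

Subinterval widths: 0.25, 0.75, 2.5, 0.5, 1.
Right endpoints: 2.25, 3, 5.5, 6, 7.
f(2.25) = -26.53125, f(3) = -60, f(5.5) = -346.25, f(6) = -447, f(7) = -704.
Sum = Σ Δs_i · f(s_i).
Sum = -1844.7578125.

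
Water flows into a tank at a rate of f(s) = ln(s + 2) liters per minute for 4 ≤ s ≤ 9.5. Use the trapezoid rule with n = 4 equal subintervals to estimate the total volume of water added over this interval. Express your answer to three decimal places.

11.824

Δs = (9.5 − 4)/4 = 1.375.
f(4) ≈ 1.792, f(5.375) ≈ 1.998, f(6.75) ≈ 2.169, f(8.125) ≈ 2.315, f(9.5) ≈ 2.442.
T_4 = (Δs/2)·[f(s_0) + 2f(s_1) + 2f(s_2) + 2f(s_3) + f(s_4)].
Sum ≈ 11.824.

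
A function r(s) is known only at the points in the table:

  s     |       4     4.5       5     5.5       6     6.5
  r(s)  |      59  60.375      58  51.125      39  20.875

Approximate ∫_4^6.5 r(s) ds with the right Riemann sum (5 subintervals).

Δs = 0.5.
Sum = 0.5·[60.375 + 58 + 51.125 + 39 + 20.875] = 114.6875.

114.6875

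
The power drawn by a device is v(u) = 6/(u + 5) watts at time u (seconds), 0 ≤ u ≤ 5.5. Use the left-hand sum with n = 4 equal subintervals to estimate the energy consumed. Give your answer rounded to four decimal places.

4.9127

Δu = (5.5 − 0)/4 = 1.375.
Left endpoints: 0, 1.375, 2.75, 4.125.
v(0) = 1.2, v(1.375) = 16/17, v(2.75) = 24/31, v(4.125) = 48/73.
Sum = Δu · [v(0) + v(1.375) + v(2.75) + v(4.125)].
Sum ≈ 4.9127.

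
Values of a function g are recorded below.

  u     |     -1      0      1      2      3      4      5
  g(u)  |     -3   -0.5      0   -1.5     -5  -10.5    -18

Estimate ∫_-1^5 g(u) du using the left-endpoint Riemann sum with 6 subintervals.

-20.5

Δu = 1.
Sum = 1·[(-3) + (-0.5) + 0 + (-1.5) + (-5) + (-10.5)] = -20.5.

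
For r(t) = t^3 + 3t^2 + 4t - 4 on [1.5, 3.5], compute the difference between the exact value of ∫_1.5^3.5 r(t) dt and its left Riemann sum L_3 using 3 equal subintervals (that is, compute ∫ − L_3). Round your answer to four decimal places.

24.2778

Exact integral: ∫_1.5^3.5 r(t) dt = 87.75.
L_3 ≈ 63.472222.
Error ≈ 87.75 − 63.472222 ≈ 24.2778.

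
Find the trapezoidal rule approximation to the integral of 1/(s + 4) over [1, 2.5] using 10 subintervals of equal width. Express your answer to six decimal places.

0.262395

Δs = (2.5 − 1)/10 = 0.15.
f(1) = 0.2, f(1.15) = 20/103, f(1.3) = 10/53, f(1.45) = 20/109, f(1.6) = 5/28, f(1.75) = 4/23, f(1.9) = 10/59, f(2.05) = 20/121, f(2.2) = 5/31, f(2.35) = 20/127, f(2.5) = 2/13.
T_10 = (Δs/2)·[f(s_0) + 2f(s_1) + ... + 2f(s_{9}) + f(s_10)].
Sum ≈ 0.262395.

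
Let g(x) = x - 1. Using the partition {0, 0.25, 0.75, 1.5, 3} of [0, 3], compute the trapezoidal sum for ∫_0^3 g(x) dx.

1.5

Subinterval widths: 0.25, 0.5, 0.75, 1.5.
g(0) = -1, g(0.25) = -0.75, g(0.75) = -0.25, g(1.5) = 0.5, g(3) = 2.
On each subinterval the trapezoid contributes (Δx_i/2)·[g(x_{i-1}) + g(x_i)].
Sum = 1.5.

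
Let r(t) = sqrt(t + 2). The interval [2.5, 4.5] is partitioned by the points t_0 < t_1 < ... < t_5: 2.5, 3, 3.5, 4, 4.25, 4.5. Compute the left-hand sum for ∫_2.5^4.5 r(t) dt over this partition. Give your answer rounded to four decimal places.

Subinterval widths: 0.5, 0.5, 0.5, 0.25, 0.25.
Left endpoints: 2.5, 3, 3.5, 4, 4.25.
r(2.5) ≈ 2.1213, r(3) ≈ 2.2361, r(3.5) ≈ 2.3452, r(4) ≈ 2.4495, r(4.25) ≈ 2.5000.
Sum = Σ Δt_i · r(t_i).
Sum ≈ 4.5887.

4.5887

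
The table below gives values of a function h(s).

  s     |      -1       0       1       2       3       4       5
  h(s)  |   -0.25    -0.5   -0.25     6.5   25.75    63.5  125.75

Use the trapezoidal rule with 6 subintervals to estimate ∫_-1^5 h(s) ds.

157.75

Δs = 1.
T_6 = (1/2)·[(-0.25) + 2·(-0.5) + 2·(-0.25) + 2·6.5 + 2·25.75 + 2·63.5 + 125.75] = 157.75.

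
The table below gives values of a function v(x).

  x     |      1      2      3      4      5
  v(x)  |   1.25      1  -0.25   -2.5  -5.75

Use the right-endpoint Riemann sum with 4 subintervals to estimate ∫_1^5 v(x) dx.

-7.5

Δx = 1.
Sum = 1·[1 + (-0.25) + (-2.5) + (-5.75)] = -7.5.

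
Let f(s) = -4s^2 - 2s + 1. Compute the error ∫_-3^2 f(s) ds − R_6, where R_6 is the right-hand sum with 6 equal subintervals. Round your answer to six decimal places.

-1.851852

Exact integral: ∫_-3^2 f(s) ds ≈ -36.66666667.
R_6 ≈ -34.81481481.
Error ≈ -36.66666667 − (-34.81481481) ≈ -1.851852.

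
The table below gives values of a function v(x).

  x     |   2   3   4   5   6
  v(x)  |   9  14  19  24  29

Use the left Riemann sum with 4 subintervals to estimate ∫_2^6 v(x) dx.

Δx = 1.
Sum = 1·[9 + 14 + 19 + 24] = 66.

66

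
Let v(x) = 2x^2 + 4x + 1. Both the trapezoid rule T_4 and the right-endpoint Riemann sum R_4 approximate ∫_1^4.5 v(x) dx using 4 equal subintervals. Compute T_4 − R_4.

-22.96875

T_4 = 102.9765625.
R_4 = 125.9453125.
T_4 − R_4 = -22.96875.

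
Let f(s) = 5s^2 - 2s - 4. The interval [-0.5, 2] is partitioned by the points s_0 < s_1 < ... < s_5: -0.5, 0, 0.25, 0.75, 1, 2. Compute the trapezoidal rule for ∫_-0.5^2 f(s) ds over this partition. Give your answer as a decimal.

Subinterval widths: 0.5, 0.25, 0.5, 0.25, 1.
f(-0.5) = -1.75, f(0) = -4, f(0.25) = -4.1875, f(0.75) = -2.6875, f(1) = -1, f(2) = 12.
On each subinterval the trapezoid contributes (Δs_i/2)·[f(s_{i-1}) + f(s_i)].
Sum = 0.859375.

0.859375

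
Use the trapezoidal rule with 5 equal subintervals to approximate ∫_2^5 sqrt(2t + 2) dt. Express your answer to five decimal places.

8.95384

Δt = (5 − 2)/5 = 0.6.
f(2) ≈ 2.44949, f(2.6) ≈ 2.68328, f(3.2) ≈ 2.89828, f(3.8) ≈ 3.09839, f(4.4) ≈ 3.28634, f(5) ≈ 3.46410.
T_5 = (Δt/2)·[f(t_0) + 2f(t_1) + ... + 2f(t_{4}) + f(t_5)].
Sum ≈ 8.95384.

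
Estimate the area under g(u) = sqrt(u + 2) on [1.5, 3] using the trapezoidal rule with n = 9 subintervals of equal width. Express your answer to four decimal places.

Δu = (3 − 1.5)/9 = 1/6.
g(1.5) ≈ 1.8708, g(5/3) ≈ 1.9149, g(11/6) ≈ 1.9579, g(2) ≈ 2.0000, g(13/6) ≈ 2.0412, g(7/3) ≈ 2.0817, g(2.5) ≈ 2.1213, g(8/3) ≈ 2.1602, g(17/6) ≈ 2.1985, g(3) ≈ 2.2361.
T_9 = (Δu/2)·[g(u_0) + 2g(u_1) + ... + 2g(u_{8}) + g(u_9)].
Sum ≈ 3.0882.

3.0882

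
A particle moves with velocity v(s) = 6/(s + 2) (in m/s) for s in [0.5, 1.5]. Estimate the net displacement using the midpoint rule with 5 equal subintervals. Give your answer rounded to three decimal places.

2.018

Δs = (1.5 − 0.5)/5 = 0.2.
Midpoints: 0.6, 0.8, 1, 1.2, 1.4.
v(0.6) = 30/13, v(0.8) = 15/7, v(1) = 2, v(1.2) = 1.875, v(1.4) = 30/17.
Sum = Δs · [v(0.6) + v(0.8) + v(1) + v(1.2) + v(1.4)].
Sum ≈ 2.018.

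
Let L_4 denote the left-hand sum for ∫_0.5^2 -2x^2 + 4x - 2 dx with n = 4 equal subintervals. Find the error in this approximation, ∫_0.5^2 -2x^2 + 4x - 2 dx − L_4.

Exact integral: ∫_0.5^2 f(x) dx = -0.75.
L_4 = -0.5390625.
Error = -0.75 − (-0.5390625) = -0.2109375.

-0.2109375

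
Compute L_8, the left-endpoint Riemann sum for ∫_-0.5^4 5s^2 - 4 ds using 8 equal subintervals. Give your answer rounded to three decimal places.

67.913

Δs = (4 − (-0.5))/8 = 0.5625.
Left endpoints: -0.5, 0.0625, 0.625, 1.1875, 1.75, 2.3125, 2.875, 3.4375.
f(-0.5) = -2.75, f(0.0625) = -3.98046875, f(0.625) = -2.046875, f(1.1875) = 3.05078125, f(1.75) = 11.3125, f(2.3125) = 22.73828125, f(2.875) = 37.328125, f(3.4375) = 55.08203125.
Sum = Δs · [f(-0.5) + f(0.0625) + f(0.625) + ...].
Sum ≈ 67.913.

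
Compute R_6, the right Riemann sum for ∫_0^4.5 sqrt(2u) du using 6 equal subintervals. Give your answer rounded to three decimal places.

Δu = (4.5 − 0)/6 = 0.75.
Right endpoints: 0.75, 1.5, 2.25, 3, 3.75, 4.5.
f(0.75) ≈ 1.225, f(1.5) ≈ 1.732, f(2.25) ≈ 2.121, f(3) ≈ 2.449, f(3.75) ≈ 2.739, f(4.5) ≈ 3.000.
Sum = Δu · [f(0.75) + f(1.5) + f(2.25) + ...].
Sum ≈ 9.950.

9.950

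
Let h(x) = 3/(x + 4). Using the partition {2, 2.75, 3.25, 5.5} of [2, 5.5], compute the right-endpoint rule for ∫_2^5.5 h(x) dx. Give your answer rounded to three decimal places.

1.251

Subinterval widths: 0.75, 0.5, 2.25.
Right endpoints: 2.75, 3.25, 5.5.
h(2.75) = 4/9, h(3.25) = 12/29, h(5.5) = 6/19.
Sum = Σ Δx_i · h(x_i).
Sum ≈ 1.251.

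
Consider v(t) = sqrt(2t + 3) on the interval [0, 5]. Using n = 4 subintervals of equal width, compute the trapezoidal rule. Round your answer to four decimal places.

13.8535

Δt = (5 − 0)/4 = 1.25.
v(0) ≈ 1.7321, v(1.25) ≈ 2.3452, v(2.5) ≈ 2.8284, v(3.75) ≈ 3.2404, v(5) ≈ 3.6056.
T_4 = (Δt/2)·[v(t_0) + 2v(t_1) + 2v(t_2) + 2v(t_3) + v(t_4)].
Sum ≈ 13.8535.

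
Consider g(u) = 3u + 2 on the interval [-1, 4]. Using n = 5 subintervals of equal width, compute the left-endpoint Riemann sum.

Δu = (4 − (-1))/5 = 1.
Left endpoints: -1, 0, 1, 2, 3.
g(-1) = -1, g(0) = 2, g(1) = 5, g(2) = 8, g(3) = 11.
Sum = Δu · [g(-1) + g(0) + g(1) + g(2) + g(3)].
Sum = 25.

25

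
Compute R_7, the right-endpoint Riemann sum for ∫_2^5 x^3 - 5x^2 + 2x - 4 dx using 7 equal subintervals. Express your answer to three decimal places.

-29.388

Δx = (5 − 2)/7 = 3/7.
Right endpoints: 17/7, 20/7, 23/7, 26/7, 29/7, 32/7, 5.
f(17/7) = -4908/343, f(20/7) = -5412/343, f(23/7) = -5466/343, f(26/7) = -4908/343, f(29/7) = -3576/343, f(32/7) = -1308/343, f(5) = 6.
Sum = Δx · [f(17/7) + f(20/7) + f(23/7) + ...].
Sum ≈ -29.388.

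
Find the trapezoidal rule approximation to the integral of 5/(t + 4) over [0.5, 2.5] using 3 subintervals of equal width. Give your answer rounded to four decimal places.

1.8434

Δt = (2.5 − 0.5)/3 = 2/3.
f(0.5) = 10/9, f(7/6) = 30/31, f(11/6) = 6/7, f(2.5) = 10/13.
T_3 = (Δt/2)·[f(t_0) + 2f(t_1) + 2f(t_2) + f(t_3)].
Sum ≈ 1.8434.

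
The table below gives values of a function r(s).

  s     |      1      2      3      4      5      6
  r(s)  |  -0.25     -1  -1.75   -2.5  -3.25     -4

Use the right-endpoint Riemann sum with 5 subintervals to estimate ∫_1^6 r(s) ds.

Δs = 1.
Sum = 1·[(-1) + (-1.75) + (-2.5) + (-3.25) + (-4)] = -12.5.

-12.5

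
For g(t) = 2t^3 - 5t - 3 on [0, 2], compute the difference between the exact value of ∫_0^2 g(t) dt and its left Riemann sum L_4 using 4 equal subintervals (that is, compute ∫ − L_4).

Exact integral: ∫_0^2 g(t) dt = -8.
L_4 = -9.
Error = -8 − (-9) = 1.

1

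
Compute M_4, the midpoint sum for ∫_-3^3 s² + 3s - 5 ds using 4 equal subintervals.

-13.125

Δs = (3 − (-3))/4 = 1.5.
Midpoints: -2.25, -0.75, 0.75, 2.25.
f(-2.25) = -6.6875, f(-0.75) = -6.6875, f(0.75) = -2.1875, f(2.25) = 6.8125.
Sum = Δs · [f(-2.25) + f(-0.75) + f(0.75) + f(2.25)].
Sum = -13.125.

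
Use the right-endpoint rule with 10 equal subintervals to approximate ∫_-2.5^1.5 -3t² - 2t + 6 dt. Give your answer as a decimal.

9.48

Δt = (1.5 − (-2.5))/10 = 0.4.
Right endpoints: -2.1, -1.7, -1.3, -0.9, -0.5, -0.1, 0.3, 0.7, 1.1, 1.5.
f(-2.1) = -3.03, f(-1.7) = 0.73, f(-1.3) = 3.53, f(-0.9) = 5.37, f(-0.5) = 6.25, f(-0.1) = 6.17, f(0.3) = 5.13, f(0.7) = 3.13, f(1.1) = 0.17, f(1.5) = -3.75.
Sum = Δt · [f(-2.1) + f(-1.7) + f(-1.3) + ...].
Sum = 9.48.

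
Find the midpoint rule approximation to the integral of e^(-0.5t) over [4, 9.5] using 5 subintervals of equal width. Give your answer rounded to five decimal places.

0.25020

Δt = (9.5 − 4)/5 = 1.1.
Midpoints: 4.55, 5.65, 6.75, 7.85, 8.95.
f(4.55) ≈ 0.10280, f(5.65) ≈ 0.05931, f(6.75) ≈ 0.03422, f(7.85) ≈ 0.01974, f(8.95) ≈ 0.01139.
Sum = Δt · [f(4.55) + f(5.65) + f(6.75) + f(7.85) + f(8.95)].
Sum ≈ 0.25020.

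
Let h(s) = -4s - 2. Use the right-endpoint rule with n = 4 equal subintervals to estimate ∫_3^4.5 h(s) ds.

-26.625

Δs = (4.5 − 3)/4 = 0.375.
Right endpoints: 3.375, 3.75, 4.125, 4.5.
h(3.375) = -15.5, h(3.75) = -17, h(4.125) = -18.5, h(4.5) = -20.
Sum = Δs · [h(3.375) + h(3.75) + h(4.125) + h(4.5)].
Sum = -26.625.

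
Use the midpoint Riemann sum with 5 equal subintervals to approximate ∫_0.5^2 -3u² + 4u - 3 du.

-4.84125

Δu = (2 − 0.5)/5 = 0.3.
Midpoints: 0.65, 0.95, 1.25, 1.55, 1.85.
f(0.65) = -1.6675, f(0.95) = -1.9075, f(1.25) = -2.6875, f(1.55) = -4.0075, f(1.85) = -5.8675.
Sum = Δu · [f(0.65) + f(0.95) + f(1.25) + f(1.55) + f(1.85)].
Sum = -4.84125.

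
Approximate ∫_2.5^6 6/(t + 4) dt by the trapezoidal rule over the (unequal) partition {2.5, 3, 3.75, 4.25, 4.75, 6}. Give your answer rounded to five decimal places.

2.58899

Subinterval widths: 0.5, 0.75, 0.5, 0.5, 1.25.
f(2.5) = 12/13, f(3) = 6/7, f(3.75) = 24/31, f(4.25) = 8/11, f(4.75) = 24/35, f(6) = 0.6.
On each subinterval the trapezoid contributes (Δt_i/2)·[f(t_{i-1}) + f(t_i)].
Sum ≈ 2.58899.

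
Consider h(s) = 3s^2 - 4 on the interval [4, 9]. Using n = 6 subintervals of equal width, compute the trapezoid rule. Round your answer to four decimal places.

646.7361

Δs = (9 − 4)/6 = 5/6.
h(4) = 44, h(29/6) = 793/12, h(17/3) = 277/3, h(6.5) = 122.75, h(22/3) = 472/3, h(49/6) = 2353/12, h(9) = 239.
T_6 = (Δs/2)·[h(s_0) + 2h(s_1) + ... + 2h(s_{5}) + h(s_6)].
Sum ≈ 646.7361.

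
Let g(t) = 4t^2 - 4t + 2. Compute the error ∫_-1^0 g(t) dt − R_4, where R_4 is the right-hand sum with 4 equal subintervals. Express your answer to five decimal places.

Exact integral: ∫_-1^0 g(t) dt ≈ 5.3333333.
R_4 = 4.375.
Error ≈ 5.3333333 − 4.375 ≈ 0.95833.

0.95833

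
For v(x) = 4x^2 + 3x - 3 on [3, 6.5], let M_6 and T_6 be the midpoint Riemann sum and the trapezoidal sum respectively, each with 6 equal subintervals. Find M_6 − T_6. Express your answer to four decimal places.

M_6 ≈ 369.144676.
T_6 ≈ 370.335648.
M_6 − T_6 ≈ -1.1910.

-1.1910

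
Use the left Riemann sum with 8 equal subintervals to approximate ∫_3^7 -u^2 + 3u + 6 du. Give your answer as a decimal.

-14.5

Δu = (7 − 3)/8 = 0.5.
Left endpoints: 3, 3.5, 4, 4.5, 5, 5.5, 6, 6.5.
f(3) = 6, f(3.5) = 4.25, f(4) = 2, f(4.5) = -0.75, f(5) = -4, f(5.5) = -7.75, f(6) = -12, f(6.5) = -16.75.
Sum = Δu · [f(3) + f(3.5) + f(4) + ...].
Sum = -14.5.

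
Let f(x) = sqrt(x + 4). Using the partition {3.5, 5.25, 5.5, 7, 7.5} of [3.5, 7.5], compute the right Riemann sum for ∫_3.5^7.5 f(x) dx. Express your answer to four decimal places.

12.7635

Subinterval widths: 1.75, 0.25, 1.5, 0.5.
Right endpoints: 5.25, 5.5, 7, 7.5.
f(5.25) ≈ 3.0414, f(5.5) ≈ 3.0822, f(7) ≈ 3.3166, f(7.5) ≈ 3.3912.
Sum = Σ Δx_i · f(x_i).
Sum ≈ 12.7635.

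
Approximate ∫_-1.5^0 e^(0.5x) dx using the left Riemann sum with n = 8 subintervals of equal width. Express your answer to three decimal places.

1.007

Δx = (0 − (-1.5))/8 = 0.1875.
Left endpoints: -1.5, -1.3125, -1.125, -0.9375, -0.75, -0.5625, -0.375, -0.1875.
f(-1.5) ≈ 0.472, f(-1.3125) ≈ 0.519, f(-1.125) ≈ 0.570, f(-0.9375) ≈ 0.626, f(-0.75) ≈ 0.687, f(-0.5625) ≈ 0.755, f(-0.375) ≈ 0.829, f(-0.1875) ≈ 0.911.
Sum = Δx · [f(-1.5) + f(-1.3125) + f(-1.125) + ...].
Sum ≈ 1.007.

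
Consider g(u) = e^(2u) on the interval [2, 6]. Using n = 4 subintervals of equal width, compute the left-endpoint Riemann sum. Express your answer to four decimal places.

25465.4507

Δu = (6 − 2)/4 = 1.
Left endpoints: 2, 3, 4, 5.
g(2) ≈ 54.5982, g(3) ≈ 403.4288, g(4) ≈ 2980.9580, g(5) ≈ 22026.4658.
Sum = Δu · [g(2) + g(3) + g(4) + g(5)].
Sum ≈ 25465.4507.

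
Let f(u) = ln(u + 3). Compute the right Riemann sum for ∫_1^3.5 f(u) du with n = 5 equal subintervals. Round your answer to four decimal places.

Δu = (3.5 − 1)/5 = 0.5.
Right endpoints: 1.5, 2, 2.5, 3, 3.5.
f(1.5) ≈ 1.5041, f(2) ≈ 1.6094, f(2.5) ≈ 1.7047, f(3) ≈ 1.7918, f(3.5) ≈ 1.8718.
Sum = Δu · [f(1.5) + f(2) + f(2.5) + f(3) + f(3.5)].
Sum ≈ 4.2409.

4.2409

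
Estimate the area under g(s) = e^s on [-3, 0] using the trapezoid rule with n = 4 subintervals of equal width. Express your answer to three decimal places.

0.994

Δs = (0 − (-3))/4 = 0.75.
g(-3) ≈ 0.050, g(-2.25) ≈ 0.105, g(-1.5) ≈ 0.223, g(-0.75) ≈ 0.472, g(0) ≈ 1.000.
T_4 = (Δs/2)·[g(s_0) + 2g(s_1) + 2g(s_2) + 2g(s_3) + g(s_4)].
Sum ≈ 0.994.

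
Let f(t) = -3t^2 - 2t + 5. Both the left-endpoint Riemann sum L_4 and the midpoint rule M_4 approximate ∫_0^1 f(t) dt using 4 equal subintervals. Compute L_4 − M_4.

0.578125

L_4 = 3.59375.
M_4 = 3.015625.
L_4 − M_4 = 0.578125.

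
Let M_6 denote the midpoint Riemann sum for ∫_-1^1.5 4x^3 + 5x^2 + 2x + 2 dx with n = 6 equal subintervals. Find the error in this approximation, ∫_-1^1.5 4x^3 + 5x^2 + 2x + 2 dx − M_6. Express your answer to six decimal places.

Exact integral: ∫_-1^1.5 f(x) dx ≈ 17.60416667.
M_6 ≈ 17.31481481.
Error ≈ 17.60416667 − 17.31481481 ≈ 0.289352.

0.289352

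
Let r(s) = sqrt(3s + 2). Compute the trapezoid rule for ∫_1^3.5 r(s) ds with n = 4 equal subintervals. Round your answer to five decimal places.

Δs = (3.5 − 1)/4 = 0.625.
r(1) ≈ 2.23607, r(1.625) ≈ 2.62202, r(2.25) ≈ 2.95804, r(2.875) ≈ 3.25960, r(3.5) ≈ 3.53553.
T_4 = (Δs/2)·[r(s_0) + 2r(s_1) + 2r(s_2) + 2r(s_3) + r(s_4)].
Sum ≈ 7.32842.

7.32842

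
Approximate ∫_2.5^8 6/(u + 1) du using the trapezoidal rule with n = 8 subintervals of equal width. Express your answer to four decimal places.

Δu = (8 − 2.5)/8 = 0.6875.
f(2.5) = 12/7, f(3.1875) = 96/67, f(3.875) = 16/13, f(4.5625) = 96/89, f(5.25) = 0.96, f(5.9375) = 32/37, f(6.625) = 48/61, f(7.3125) = 96/133, f(8) = 2/3.
T_8 = (Δu/2)·[f(u_0) + 2f(u_1) + ... + 2f(u_{7}) + f(u_8)].
Sum ≈ 5.6831.

5.6831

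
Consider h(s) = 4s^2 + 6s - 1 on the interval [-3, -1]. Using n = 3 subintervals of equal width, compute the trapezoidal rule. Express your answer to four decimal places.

Δs = (-1 − (-3))/3 = 2/3.
h(-3) = 17, h(-7/3) = 61/9, h(-5/3) = 1/9, h(-1) = -3.
T_3 = (Δs/2)·[h(s_0) + 2h(s_1) + 2h(s_2) + h(s_3)].
Sum ≈ 9.2593.

9.2593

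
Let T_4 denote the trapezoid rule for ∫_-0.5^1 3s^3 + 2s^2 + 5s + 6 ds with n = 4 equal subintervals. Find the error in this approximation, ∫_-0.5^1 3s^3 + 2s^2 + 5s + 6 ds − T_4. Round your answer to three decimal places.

Exact integral: ∫_-0.5^1 f(s) ds = 12.328125.
T_4 ≈ 12.47754.
Error ≈ 12.328125 − 12.47754 ≈ -0.149.

-0.149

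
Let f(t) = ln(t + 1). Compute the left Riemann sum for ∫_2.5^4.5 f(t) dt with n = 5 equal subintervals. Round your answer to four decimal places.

Δt = (4.5 − 2.5)/5 = 0.4.
Left endpoints: 2.5, 2.9, 3.3, 3.7, 4.1.
f(2.5) ≈ 1.2528, f(2.9) ≈ 1.3610, f(3.3) ≈ 1.4586, f(3.7) ≈ 1.5476, f(4.1) ≈ 1.6292.
Sum = Δt · [f(2.5) + f(2.9) + f(3.3) + f(3.7) + f(4.1)].
Sum ≈ 2.8997.

2.8997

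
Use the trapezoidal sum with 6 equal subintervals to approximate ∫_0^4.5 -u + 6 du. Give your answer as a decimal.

16.875

Δu = (4.5 − 0)/6 = 0.75.
f(0) = 6, f(0.75) = 5.25, f(1.5) = 4.5, f(2.25) = 3.75, f(3) = 3, f(3.75) = 2.25, f(4.5) = 1.5.
T_6 = (Δu/2)·[f(u_0) + 2f(u_1) + ... + 2f(u_{5}) + f(u_6)].
Sum = 16.875.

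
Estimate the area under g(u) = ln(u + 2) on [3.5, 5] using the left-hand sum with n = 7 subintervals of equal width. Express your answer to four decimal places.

2.7193

Δu = (5 − 3.5)/7 = 3/14.
Left endpoints: 3.5, 26/7, 55/14, 29/7, 61/14, 32/7, 67/14.
g(3.5) ≈ 1.7047, g(26/7) ≈ 1.7430, g(55/14) ≈ 1.7798, g(29/7) ≈ 1.8153, g(61/14) ≈ 1.8496, g(32/7) ≈ 1.8827, g(67/14) ≈ 1.9148.
Sum = Δu · [g(3.5) + g(26/7) + g(55/14) + ...].
Sum ≈ 2.7193.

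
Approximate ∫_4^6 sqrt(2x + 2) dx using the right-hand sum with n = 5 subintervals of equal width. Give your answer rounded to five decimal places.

Δx = (6 − 4)/5 = 0.4.
Right endpoints: 4.4, 4.8, 5.2, 5.6, 6.
f(4.4) ≈ 3.28634, f(4.8) ≈ 3.40588, f(5.2) ≈ 3.52136, f(5.6) ≈ 3.63318, f(6) ≈ 3.74166.
Sum = Δx · [f(4.4) + f(4.8) + f(5.2) + f(5.6) + f(6)].
Sum ≈ 7.03537.

7.03537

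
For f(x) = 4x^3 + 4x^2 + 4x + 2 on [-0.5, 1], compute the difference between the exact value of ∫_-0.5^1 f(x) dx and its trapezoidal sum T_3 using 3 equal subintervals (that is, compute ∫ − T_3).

-0.4375

Exact integral: ∫_-0.5^1 f(x) dx = 6.9375.
T_3 = 7.375.
Error = 6.9375 − 7.375 = -0.4375.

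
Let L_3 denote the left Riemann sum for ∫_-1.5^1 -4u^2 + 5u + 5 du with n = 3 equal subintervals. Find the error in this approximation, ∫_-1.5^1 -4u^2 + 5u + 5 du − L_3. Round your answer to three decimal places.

8.449

Exact integral: ∫_-1.5^1 f(u) du ≈ 3.54167.
L_3 ≈ -4.90741.
Error ≈ 3.54167 − (-4.90741) ≈ 8.449.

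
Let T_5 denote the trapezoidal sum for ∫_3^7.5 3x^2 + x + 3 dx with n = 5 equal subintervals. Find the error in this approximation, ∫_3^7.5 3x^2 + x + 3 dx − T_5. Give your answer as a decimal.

-1.8225

Exact integral: ∫_3^7.5 f(x) dx = 432.
T_5 = 433.8225.
Error = 432 − 433.8225 = -1.8225.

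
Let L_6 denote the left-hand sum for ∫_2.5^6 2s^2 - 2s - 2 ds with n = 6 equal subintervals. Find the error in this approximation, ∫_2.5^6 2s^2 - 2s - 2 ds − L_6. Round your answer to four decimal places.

14.9155

Exact integral: ∫_2.5^6 f(s) ds ≈ 96.833333.
L_6 ≈ 81.917824.
Error ≈ 96.833333 − 81.917824 ≈ 14.9155.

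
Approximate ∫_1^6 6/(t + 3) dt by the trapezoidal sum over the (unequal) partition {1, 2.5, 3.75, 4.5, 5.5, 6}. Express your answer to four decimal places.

4.9100

Subinterval widths: 1.5, 1.25, 0.75, 1, 0.5.
f(1) = 1.5, f(2.5) = 12/11, f(3.75) = 8/9, f(4.5) = 0.8, f(5.5) = 12/17, f(6) = 2/3.
On each subinterval the trapezoid contributes (Δt_i/2)·[f(t_{i-1}) + f(t_i)].
Sum ≈ 4.9100.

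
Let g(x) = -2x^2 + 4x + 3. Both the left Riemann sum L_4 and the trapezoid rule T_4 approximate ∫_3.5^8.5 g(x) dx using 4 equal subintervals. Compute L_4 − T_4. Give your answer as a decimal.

62.5

L_4 = -185.9375.
T_4 = -248.4375.
L_4 − T_4 = 62.5.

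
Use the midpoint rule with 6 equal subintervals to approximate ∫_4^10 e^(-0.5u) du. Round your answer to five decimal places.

Δu = (10 − 4)/6 = 1.
Midpoints: 4.5, 5.5, 6.5, 7.5, 8.5, 9.5.
f(4.5) ≈ 0.10540, f(5.5) ≈ 0.06393, f(6.5) ≈ 0.03877, f(7.5) ≈ 0.02352, f(8.5) ≈ 0.01426, f(9.5) ≈ 0.00865.
Sum = Δu · [f(4.5) + f(5.5) + f(6.5) + ...].
Sum ≈ 0.25453.

0.25453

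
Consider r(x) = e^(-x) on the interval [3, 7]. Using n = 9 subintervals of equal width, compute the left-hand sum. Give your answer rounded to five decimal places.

Δx = (7 − 3)/9 = 4/9.
Left endpoints: 3, 31/9, 35/9, 13/3, 43/9, 47/9, 17/3, 55/9, 59/9.
r(3) ≈ 0.04979, r(31/9) ≈ 0.03192, r(35/9) ≈ 0.02047, r(13/3) ≈ 0.01312, r(43/9) ≈ 0.00841, r(47/9) ≈ 0.00540, r(17/3) ≈ 0.00346, r(55/9) ≈ 0.00222, r(59/9) ≈ 0.00142.
Sum = Δx · [r(3) + r(31/9) + r(35/9) + ...].
Sum ≈ 0.06054.

0.06054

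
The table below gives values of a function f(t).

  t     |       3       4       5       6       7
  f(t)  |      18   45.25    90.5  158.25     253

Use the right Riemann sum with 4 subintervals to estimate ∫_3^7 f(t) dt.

Δt = 1.
Sum = 1·[45.25 + 90.5 + 158.25 + 253] = 547.

547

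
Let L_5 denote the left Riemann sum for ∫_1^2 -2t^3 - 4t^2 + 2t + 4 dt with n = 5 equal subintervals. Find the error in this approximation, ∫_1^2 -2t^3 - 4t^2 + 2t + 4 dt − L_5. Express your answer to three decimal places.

Exact integral: ∫_1^2 f(t) dt ≈ -9.83333.
L_5 = -7.52.
Error ≈ -9.83333 − (-7.52) ≈ -2.313.

-2.313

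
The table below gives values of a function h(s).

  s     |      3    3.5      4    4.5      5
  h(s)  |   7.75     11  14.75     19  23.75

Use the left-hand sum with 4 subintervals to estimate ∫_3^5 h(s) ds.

Δs = 0.5.
Sum = 0.5·[7.75 + 11 + 14.75 + 19] = 26.25.

26.25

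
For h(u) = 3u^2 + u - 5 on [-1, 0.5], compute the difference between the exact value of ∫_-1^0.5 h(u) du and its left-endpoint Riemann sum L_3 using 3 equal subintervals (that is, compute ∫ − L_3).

-0.375

Exact integral: ∫_-1^0.5 h(u) du = -6.75.
L_3 = -6.375.
Error = -6.75 − (-6.375) = -0.375.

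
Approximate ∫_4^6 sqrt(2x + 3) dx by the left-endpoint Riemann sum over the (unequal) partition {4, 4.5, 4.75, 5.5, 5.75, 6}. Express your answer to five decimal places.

Subinterval widths: 0.5, 0.25, 0.75, 0.25, 0.25.
Left endpoints: 4, 4.5, 4.75, 5.5, 5.75.
f(4) ≈ 3.31662, f(4.5) ≈ 3.46410, f(4.75) ≈ 3.53553, f(5.5) ≈ 3.74166, f(5.75) ≈ 3.80789.
Sum = Σ Δx_i · f(x_i).
Sum ≈ 7.06337.

7.06337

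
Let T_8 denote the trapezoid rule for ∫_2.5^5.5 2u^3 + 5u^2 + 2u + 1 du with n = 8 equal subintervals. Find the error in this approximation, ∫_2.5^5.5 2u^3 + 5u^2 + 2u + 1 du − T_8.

Exact integral: ∫_2.5^5.5 f(u) du = 716.25.
T_8 = 718.2890625.
Error = 716.25 − 718.2890625 = -2.0390625.

-2.0390625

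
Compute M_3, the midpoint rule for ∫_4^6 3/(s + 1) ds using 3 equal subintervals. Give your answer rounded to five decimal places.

Δs = (6 − 4)/3 = 2/3.
Midpoints: 13/3, 5, 17/3.
f(13/3) = 0.5625, f(5) = 0.5, f(17/3) = 0.45.
Sum = Δs · [f(13/3) + f(5) + f(17/3)].
Sum ≈ 1.00833.

1.00833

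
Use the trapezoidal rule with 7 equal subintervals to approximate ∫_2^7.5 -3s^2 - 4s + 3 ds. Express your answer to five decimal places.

-503.57270

Δs = (7.5 − 2)/7 = 11/14.
f(2) = -17, f(39/14) = -6159/196, f(25/7) = -2428/49, f(61/14) = -13991/196, f(36/7) = -4749/49, f(83/14) = -24727/196, f(47/7) = -7796/49, f(7.5) = -195.75.
T_7 = (Δs/2)·[f(s_0) + 2f(s_1) + ... + 2f(s_{6}) + f(s_7)].
Sum ≈ -503.57270.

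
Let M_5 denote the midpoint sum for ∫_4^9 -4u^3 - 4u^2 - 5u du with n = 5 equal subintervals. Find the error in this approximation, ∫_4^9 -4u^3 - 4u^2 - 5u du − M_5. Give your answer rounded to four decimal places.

Exact integral: ∫_4^9 f(u) du ≈ -7354.166667.
M_5 = -7320.
Error ≈ -7354.166667 − (-7320) ≈ -34.1667.

-34.1667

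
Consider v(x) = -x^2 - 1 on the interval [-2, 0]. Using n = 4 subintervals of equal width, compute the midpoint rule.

Δx = (0 − (-2))/4 = 0.5.
Midpoints: -1.75, -1.25, -0.75, -0.25.
v(-1.75) = -4.0625, v(-1.25) = -2.5625, v(-0.75) = -1.5625, v(-0.25) = -1.0625.
Sum = Δx · [v(-1.75) + v(-1.25) + v(-0.75) + v(-0.25)].
Sum = -4.625.

-4.625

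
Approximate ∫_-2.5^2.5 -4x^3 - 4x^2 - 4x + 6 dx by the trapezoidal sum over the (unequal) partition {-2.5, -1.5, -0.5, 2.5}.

-79

Subinterval widths: 1, 1, 3.
f(-2.5) = 53.5, f(-1.5) = 16.5, f(-0.5) = 7.5, f(2.5) = -91.5.
On each subinterval the trapezoid contributes (Δx_i/2)·[f(x_{i-1}) + f(x_i)].
Sum = -79.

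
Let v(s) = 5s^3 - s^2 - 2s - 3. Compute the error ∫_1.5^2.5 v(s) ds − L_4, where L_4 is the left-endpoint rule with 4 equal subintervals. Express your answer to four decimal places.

6.6042

Exact integral: ∫_1.5^2.5 v(s) ds ≈ 31.416667.
L_4 = 24.8125.
Error ≈ 31.416667 − 24.8125 ≈ 6.6042.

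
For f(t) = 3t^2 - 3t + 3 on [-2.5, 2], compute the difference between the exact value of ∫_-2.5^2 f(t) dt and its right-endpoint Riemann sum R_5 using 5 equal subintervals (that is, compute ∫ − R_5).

7.29

Exact integral: ∫_-2.5^2 f(t) dt = 40.5.
R_5 = 33.21.
Error = 40.5 − 33.21 = 7.29.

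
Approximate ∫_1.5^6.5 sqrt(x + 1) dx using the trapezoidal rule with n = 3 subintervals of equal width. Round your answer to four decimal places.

Δx = (6.5 − 1.5)/3 = 5/3.
f(1.5) ≈ 1.5811, f(19/6) ≈ 2.0412, f(29/6) ≈ 2.4152, f(6.5) ≈ 2.7386.
T_3 = (Δx/2)·[f(x_0) + 2f(x_1) + 2f(x_2) + f(x_3)].
Sum ≈ 11.0272.

11.0272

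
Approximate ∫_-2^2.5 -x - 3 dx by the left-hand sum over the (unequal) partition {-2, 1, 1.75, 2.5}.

Subinterval widths: 3, 0.75, 0.75.
Left endpoints: -2, 1, 1.75.
f(-2) = -1, f(1) = -4, f(1.75) = -4.75.
Sum = Σ Δx_i · f(x_i).
Sum = -9.5625.

-9.5625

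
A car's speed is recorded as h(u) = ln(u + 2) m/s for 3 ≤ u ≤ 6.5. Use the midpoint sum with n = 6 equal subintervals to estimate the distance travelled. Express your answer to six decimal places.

Δu = (6.5 − 3)/6 = 7/12.
Midpoints: 79/24, 3.875, 107/24, 121/24, 5.625, 149/24.
h(79/24) ≈ 1.666133, h(3.875) ≈ 1.770706, h(107/24) ≈ 1.865371, h(121/24) ≈ 1.951845, h(5.625) ≈ 2.031432, h(149/24) ≈ 2.105150.
Sum = Δu · [h(79/24) + h(3.875) + h(107/24) + ...].
Sum ≈ 6.644539.

6.644539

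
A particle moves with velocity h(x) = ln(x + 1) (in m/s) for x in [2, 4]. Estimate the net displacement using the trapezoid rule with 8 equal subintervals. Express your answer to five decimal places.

Δx = (4 − 2)/8 = 0.25.
h(2) ≈ 1.09861, h(2.25) ≈ 1.17865, h(2.5) ≈ 1.25276, h(2.75) ≈ 1.32176, h(3) ≈ 1.38629, h(3.25) ≈ 1.44692, h(3.5) ≈ 1.50408, h(3.75) ≈ 1.55814, h(4) ≈ 1.60944.
T_8 = (Δx/2)·[h(x_0) + 2h(x_1) + ... + 2h(x_{7}) + h(x_8)].
Sum ≈ 2.75066.

2.75066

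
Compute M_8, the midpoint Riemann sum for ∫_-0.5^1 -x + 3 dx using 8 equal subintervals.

Δx = (1 − (-0.5))/8 = 0.1875.
Midpoints: -0.40625, -0.21875, -0.03125, 0.15625, 0.34375, 0.53125, 0.71875, 0.90625.
f(-0.40625) = 3.40625, f(-0.21875) = 3.21875, f(-0.03125) = 3.03125, f(0.15625) = 2.84375, f(0.34375) = 2.65625, f(0.53125) = 2.46875, f(0.71875) = 2.28125, f(0.90625) = 2.09375.
Sum = Δx · [f(-0.40625) + f(-0.21875) + f(-0.03125) + ...].
Sum = 4.125.

4.125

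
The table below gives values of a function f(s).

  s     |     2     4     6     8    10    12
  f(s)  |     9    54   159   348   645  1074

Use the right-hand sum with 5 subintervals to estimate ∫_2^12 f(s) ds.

Δs = 2.
Sum = 2·[54 + 159 + 348 + 645 + 1074] = 4560.

4560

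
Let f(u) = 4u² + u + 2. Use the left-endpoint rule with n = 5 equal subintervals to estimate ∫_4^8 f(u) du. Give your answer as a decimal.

552.64

Δu = (8 − 4)/5 = 0.8.
Left endpoints: 4, 4.8, 5.6, 6.4, 7.2.
f(4) = 70, f(4.8) = 98.96, f(5.6) = 133.04, f(6.4) = 172.24, f(7.2) = 216.56.
Sum = Δu · [f(4) + f(4.8) + f(5.6) + f(6.4) + f(7.2)].
Sum = 552.64.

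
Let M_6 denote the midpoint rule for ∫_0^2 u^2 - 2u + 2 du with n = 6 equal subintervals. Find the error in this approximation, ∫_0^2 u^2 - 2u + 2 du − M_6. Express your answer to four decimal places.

0.0185

Exact integral: ∫_0^2 f(u) du ≈ 2.666667.
M_6 ≈ 2.648148.
Error ≈ 2.666667 − 2.648148 ≈ 0.0185.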